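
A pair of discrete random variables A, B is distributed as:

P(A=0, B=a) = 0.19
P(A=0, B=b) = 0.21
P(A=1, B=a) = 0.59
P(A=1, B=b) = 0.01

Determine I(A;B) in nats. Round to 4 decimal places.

Marginals: p(A) = (0.4000, 0.6000), p(B) = (0.7800, 0.2200).
I(A;B) = Σ p(x,y)·ln[p(x,y)/(p(x)p(y))].
  (0,a): 0.19·ln(0.6090) = -0.09424
  (0,b): 0.21·ln(2.3864) = 0.18265
  (1,a): 0.59·ln(1.2607) = 0.13668
  (1,b): 0.01·ln(0.0758) = -0.02580
Sum = 0.1993 nats.

0.1993 nats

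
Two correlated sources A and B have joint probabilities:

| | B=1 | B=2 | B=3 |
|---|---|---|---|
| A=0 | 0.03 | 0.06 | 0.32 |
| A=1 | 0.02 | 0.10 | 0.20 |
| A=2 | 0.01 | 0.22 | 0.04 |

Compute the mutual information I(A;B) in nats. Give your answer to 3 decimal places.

0.168 nats

Marginals: p(A) = (0.4100, 0.3200, 0.2700), p(B) = (0.0600, 0.3800, 0.5600).
I(A;B) = H(A) + H(B) − H(A,B).
H(A) = 1.0837, H(B) = 0.8612, H(A,B) = 1.7769.
I(A;B) = 1.0837 + 0.8612 − 1.7769 = 0.168 nats.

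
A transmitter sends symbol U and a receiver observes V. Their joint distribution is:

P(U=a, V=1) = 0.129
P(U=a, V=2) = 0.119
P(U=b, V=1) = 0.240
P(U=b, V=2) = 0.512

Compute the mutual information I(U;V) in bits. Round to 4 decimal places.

0.0228 bits

Marginals: p(U) = (0.2480, 0.7520), p(V) = (0.3690, 0.6310).
I(U;V) = Σ p(x,y)·log₂[p(x,y)/(p(x)p(y))].
  (a,1): 0.129·log₂(1.4097) = 0.06390
  (a,2): 0.119·log₂(0.7604) = -0.04702
  (b,1): 0.240·log₂(0.8649) = -0.05025
  (b,2): 0.512·log₂(1.0790) = 0.05617
Sum = 0.0228 bits.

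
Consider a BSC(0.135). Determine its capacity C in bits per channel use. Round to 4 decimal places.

Binary symmetric channel: C = 1 − h₂(ε) where h₂ is the binary entropy function.
h₂(0.135) = −0.135·log₂0.135 − 0.865·log₂0.865 = 0.5710.
C = 1 − 0.5710 = 0.4290 bits per channel use.

0.4290 bits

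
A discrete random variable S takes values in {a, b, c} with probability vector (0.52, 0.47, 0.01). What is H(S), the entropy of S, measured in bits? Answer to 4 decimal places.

1.0690 bits

H(S) = −Σ p·log₂ p.
  −(0.52)·log₂(0.52) = 0.49058
  −(0.47)·log₂(0.47) = 0.51196
  −(0.01)·log₂(0.01) = 0.06644
Sum: 0.49058 + 0.51196 + 0.06644 = 1.0690 bits.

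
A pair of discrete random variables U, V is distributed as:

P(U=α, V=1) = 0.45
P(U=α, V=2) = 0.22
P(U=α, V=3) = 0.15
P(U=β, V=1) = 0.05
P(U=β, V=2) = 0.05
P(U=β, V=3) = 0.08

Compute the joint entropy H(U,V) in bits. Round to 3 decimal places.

H(U,V) = −Σ p(x,y)·log₂ p(x,y) over all 6 cells.
  cell (α,1): −0.45·log₂0.45 = 0.5184
  cell (α,2): −0.22·log₂0.22 = 0.4806
  cell (α,3): −0.15·log₂0.15 = 0.4105
  cell (β,1): −0.05·log₂0.05 = 0.2161
  cell (β,2): −0.05·log₂0.05 = 0.2161
  cell (β,3): −0.08·log₂0.08 = 0.2915
Sum = 2.133 bits.

2.133 bits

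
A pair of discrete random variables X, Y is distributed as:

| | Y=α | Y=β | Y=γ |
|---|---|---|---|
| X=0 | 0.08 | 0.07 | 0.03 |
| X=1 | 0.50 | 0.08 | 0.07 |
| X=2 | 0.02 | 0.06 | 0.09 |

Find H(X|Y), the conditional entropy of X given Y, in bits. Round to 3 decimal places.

Marginals: p(X) = (0.1800, 0.6500, 0.1700), p(Y) = (0.6000, 0.2100, 0.1900).
H(X|Y) = Σ p(Y) · H(X|Y=·).
  Y=α: p=0.6000, H(X|Y=α) = 0.7703
  Y=β: p=0.2100, H(X|Y=β) = 1.5751
  Y=γ: p=0.1900, H(X|Y=γ) = 1.4618
Weighted sum = 1.071 bits.

1.071 bits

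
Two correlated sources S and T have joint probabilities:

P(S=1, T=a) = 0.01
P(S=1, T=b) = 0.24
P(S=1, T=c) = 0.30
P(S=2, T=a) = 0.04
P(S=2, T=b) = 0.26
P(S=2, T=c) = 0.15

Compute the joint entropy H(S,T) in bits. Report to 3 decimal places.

2.183 bits

H(S,T) = −Σ p(x,y)·log₂ p(x,y) over all 6 cells.
  cell (1,a): −0.01·log₂0.01 = 0.0664
  cell (1,b): −0.24·log₂0.24 = 0.4941
  cell (1,c): −0.30·log₂0.30 = 0.5211
  cell (2,a): −0.04·log₂0.04 = 0.1858
  cell (2,b): −0.26·log₂0.26 = 0.5053
  cell (2,c): −0.15·log₂0.15 = 0.4105
Sum = 2.183 bits.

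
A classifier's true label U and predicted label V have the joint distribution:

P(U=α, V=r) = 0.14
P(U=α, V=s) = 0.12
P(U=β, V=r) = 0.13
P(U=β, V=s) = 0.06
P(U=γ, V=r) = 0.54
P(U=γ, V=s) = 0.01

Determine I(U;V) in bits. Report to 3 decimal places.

Marginals: p(U) = (0.2600, 0.1900, 0.5500), p(V) = (0.8100, 0.1900).
I(U;V) = Σ p(x,y)·log₂[p(x,y)/(p(x)p(y))].
  (α,r): 0.14·log₂(0.6648) = -0.0825
  (α,s): 0.12·log₂(2.4291) = 0.1537
  (β,r): 0.13·log₂(0.8447) = -0.0317
  (β,s): 0.06·log₂(1.6620) = 0.0440
  (γ,r): 0.54·log₂(1.2121) = 0.1499
  (γ,s): 0.01·log₂(0.0957) = -0.0339
Sum = 0.200 bits.

0.200 bits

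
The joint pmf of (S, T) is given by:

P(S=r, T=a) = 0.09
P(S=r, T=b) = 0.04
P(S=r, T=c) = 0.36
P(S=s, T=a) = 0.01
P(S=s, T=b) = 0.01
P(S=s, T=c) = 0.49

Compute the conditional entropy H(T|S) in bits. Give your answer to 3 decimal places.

Chain rule: H(T|S) = H(S,T) − H(S).
Marginals: p(S) = (0.4900, 0.5100), p(T) = (0.1000, 0.0500, 0.8500).
H(S,T) = 1.6662 bits; H(S) = 0.9997 bits.
H(T|S) = 1.6662 − 0.9997 = 0.666 bits.

0.666 bits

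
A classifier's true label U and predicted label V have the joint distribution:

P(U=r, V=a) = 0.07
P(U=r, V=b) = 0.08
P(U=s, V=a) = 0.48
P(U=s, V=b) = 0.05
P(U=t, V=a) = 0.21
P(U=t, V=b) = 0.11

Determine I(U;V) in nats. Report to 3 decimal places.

0.076 nats

Marginals: p(U) = (0.1500, 0.5300, 0.3200), p(V) = (0.7600, 0.2400).
I(U;V) = H(U) + H(V) − H(U,V).
H(U) = 0.9857, H(V) = 0.5511, H(U,V) = 1.4608.
I(U;V) = 0.9857 + 0.5511 − 1.4608 = 0.076 nats.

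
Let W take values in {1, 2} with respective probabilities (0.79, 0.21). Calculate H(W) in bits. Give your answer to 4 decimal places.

0.7415 bits

H(W) = −Σ p·log₂ p.
  −(0.79)·log₂(0.79) = 0.26866
  −(0.21)·log₂(0.21) = 0.47282
Sum: 0.26866 + 0.47282 = 0.7415 bits.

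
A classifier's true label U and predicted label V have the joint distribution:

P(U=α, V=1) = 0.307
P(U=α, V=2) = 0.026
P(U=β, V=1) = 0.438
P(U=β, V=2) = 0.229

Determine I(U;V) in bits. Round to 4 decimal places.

Marginals: p(U) = (0.3330, 0.6670), p(V) = (0.7450, 0.2550).
I(U;V) = H(U) + H(V) − H(U,V).
H(U) = 0.9180, H(V) = 0.8191, H(U,V) = 1.6686.
I(U;V) = 0.9180 + 0.8191 − 1.6686 = 0.0685 bits.

0.0685 bits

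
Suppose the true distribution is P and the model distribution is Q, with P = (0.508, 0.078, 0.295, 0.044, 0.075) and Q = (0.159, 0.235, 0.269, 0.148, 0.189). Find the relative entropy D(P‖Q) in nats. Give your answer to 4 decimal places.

D(P‖Q) = Σ p·ln(p/q).
  0.508·ln(0.508/0.159) = 0.59008
  0.078·ln(0.078/0.235) = -0.08602
  0.295·ln(0.295/0.269) = 0.02722
  0.044·ln(0.044/0.148) = -0.05337
  0.075·ln(0.075/0.189) = -0.06932
D(P‖Q) = 0.4086 nats.

0.4086 nats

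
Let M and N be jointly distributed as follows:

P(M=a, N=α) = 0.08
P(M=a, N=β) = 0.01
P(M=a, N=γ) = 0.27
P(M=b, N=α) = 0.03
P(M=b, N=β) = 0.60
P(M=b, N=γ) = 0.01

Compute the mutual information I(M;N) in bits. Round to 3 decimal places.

Marginals: p(M) = (0.3600, 0.6400), p(N) = (0.1100, 0.6100, 0.2800).
I(M;N) = Σ p(x,y)·log₂[p(x,y)/(p(x)p(y))].
  (a,α): 0.08·log₂(2.0202) = 0.0812
  (a,β): 0.01·log₂(0.0455) = -0.0446
  (a,γ): 0.27·log₂(2.6786) = 0.3838
  (b,α): 0.03·log₂(0.4261) = -0.0369
  (b,β): 0.60·log₂(1.5369) = 0.3720
  (b,γ): 0.01·log₂(0.0558) = -0.0416
Sum = 0.714 bits.

0.714 bits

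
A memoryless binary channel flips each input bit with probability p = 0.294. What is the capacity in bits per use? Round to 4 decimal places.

0.1262 bits

Binary symmetric channel: C = 1 − h₂(ε) where h₂ is the binary entropy function.
h₂(0.294) = −0.294·log₂0.294 − 0.706·log₂0.706 = 0.8738.
C = 1 − 0.8738 = 0.1262 bits per channel use.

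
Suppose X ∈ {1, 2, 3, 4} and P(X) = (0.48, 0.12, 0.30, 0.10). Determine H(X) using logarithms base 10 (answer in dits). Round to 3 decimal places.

0.520 dits

H(X) = −Σ p·log₁₀ p.
  −(0.48)·log₁₀(0.48) = 0.1530
  −(0.12)·log₁₀(0.12) = 0.1105
  −(0.30)·log₁₀(0.30) = 0.1569
  −(0.10)·log₁₀(0.10) = 0.1000
Sum: 0.1530 + 0.1105 + 0.1569 + 0.1000 = 0.520 dits.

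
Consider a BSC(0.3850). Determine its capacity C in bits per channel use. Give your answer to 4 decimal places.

0.0385 bits

Binary symmetric channel: C = 1 − h₂(ε) where h₂ is the binary entropy function.
h₂(0.3850) = −0.3850·log₂0.3850 − 0.6150·log₂0.6150 = 0.9615.
C = 1 − 0.9615 = 0.0385 bits per channel use.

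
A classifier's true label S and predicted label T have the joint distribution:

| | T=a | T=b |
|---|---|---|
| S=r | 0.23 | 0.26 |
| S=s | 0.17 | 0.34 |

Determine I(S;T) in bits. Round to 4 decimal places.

0.0139 bits

Marginals: p(S) = (0.4900, 0.5100), p(T) = (0.4000, 0.6000).
I(S;T) = Σ p(x,y)·log₂[p(x,y)/(p(x)p(y))].
  (r,a): 0.23·log₂(1.1735) = 0.05308
  (r,b): 0.26·log₂(0.8844) = -0.04610
  (s,a): 0.17·log₂(0.8333) = -0.04472
  (s,b): 0.34·log₂(1.1111) = 0.05168
Sum = 0.0139 bits.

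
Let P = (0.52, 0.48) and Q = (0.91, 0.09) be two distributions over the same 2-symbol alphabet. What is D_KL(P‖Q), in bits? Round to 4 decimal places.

0.7394 bits

D(P‖Q) = Σ p·log₂(p/q).
  0.52·log₂(0.52/0.91) = -0.41982
  0.48·log₂(0.48/0.09) = 1.15922
D(P‖Q) = 0.7394 bits.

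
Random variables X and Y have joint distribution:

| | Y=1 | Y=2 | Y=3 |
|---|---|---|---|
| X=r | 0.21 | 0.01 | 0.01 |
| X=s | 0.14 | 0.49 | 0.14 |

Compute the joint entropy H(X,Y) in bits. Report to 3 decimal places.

1.904 bits

H(X,Y) = −Σ p(x,y)·log₂ p(x,y) over all 6 cells.
  cell (r,1): −0.21·log₂0.21 = 0.4728
  cell (r,2): −0.01·log₂0.01 = 0.0664
  cell (r,3): −0.01·log₂0.01 = 0.0664
  cell (s,1): −0.14·log₂0.14 = 0.3971
  cell (s,2): −0.49·log₂0.49 = 0.5043
  cell (s,3): −0.14·log₂0.14 = 0.3971
Sum = 1.904 bits.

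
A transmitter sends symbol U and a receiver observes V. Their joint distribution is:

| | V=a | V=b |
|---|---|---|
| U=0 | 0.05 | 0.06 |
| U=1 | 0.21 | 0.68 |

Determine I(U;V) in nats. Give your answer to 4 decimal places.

Marginals: p(U) = (0.1100, 0.8900), p(V) = (0.2600, 0.7400).
I(U;V) = Σ p(x,y)·ln[p(x,y)/(p(x)p(y))].
  (0,a): 0.05·ln(1.7483) = 0.02793
  (0,b): 0.06·ln(0.7371) = -0.01830
  (1,a): 0.21·ln(0.9075) = -0.02038
  (1,b): 0.68·ln(1.0325) = 0.02174
Sum = 0.0110 nats.

0.0110 nats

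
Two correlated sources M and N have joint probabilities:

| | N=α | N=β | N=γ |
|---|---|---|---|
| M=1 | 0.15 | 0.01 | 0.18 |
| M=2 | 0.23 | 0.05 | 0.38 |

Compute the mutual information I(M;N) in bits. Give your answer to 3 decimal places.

Marginals: p(M) = (0.3400, 0.6600), p(N) = (0.3800, 0.0600, 0.5600).
I(M;N) = Σ p(x,y)·log₂[p(x,y)/(p(x)p(y))].
  (1,α): 0.15·log₂(1.1610) = 0.0323
  (1,β): 0.01·log₂(0.4902) = -0.0103
  (1,γ): 0.18·log₂(0.9454) = -0.0146
  (2,α): 0.23·log₂(0.9171) = -0.0287
  (2,β): 0.05·log₂(1.2626) = 0.0168
  (2,γ): 0.38·log₂(1.0281) = 0.0152
Sum = 0.011 bits.

0.011 bits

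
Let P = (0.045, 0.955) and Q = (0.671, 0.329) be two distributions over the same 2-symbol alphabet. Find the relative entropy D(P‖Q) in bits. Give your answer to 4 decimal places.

D(P‖Q) = Σ p·log₂(p/q).
  0.045·log₂(0.045/0.671) = -0.17542
  0.955·log₂(0.955/0.329) = 1.46823
D(P‖Q) = 1.2928 bits.

1.2928 bits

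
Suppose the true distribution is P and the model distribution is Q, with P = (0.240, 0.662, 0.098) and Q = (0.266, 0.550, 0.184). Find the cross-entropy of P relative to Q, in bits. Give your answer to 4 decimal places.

H(P,Q) = −Σ p·log₂ q.
  −0.240·log₂(0.266) = 0.45852
  −0.662·log₂(0.550) = 0.57097
  −0.098·log₂(0.184) = 0.23934
H(P,Q) = 1.2688 bits.

1.2688 bits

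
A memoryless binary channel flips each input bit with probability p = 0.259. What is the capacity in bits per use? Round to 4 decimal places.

0.1748 bits

Binary symmetric channel: C = 1 − h₂(ε) where h₂ is the binary entropy function.
h₂(0.259) = −0.259·log₂0.259 − 0.741·log₂0.741 = 0.8252.
C = 1 − 0.8252 = 0.1748 bits per channel use.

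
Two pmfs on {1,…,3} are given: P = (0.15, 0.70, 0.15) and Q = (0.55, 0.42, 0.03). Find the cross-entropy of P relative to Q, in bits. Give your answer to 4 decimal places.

1.7643 bits

H(P,Q) = −Σ p·log₂ q.
  −0.15·log₂(0.55) = 0.12937
  −0.70·log₂(0.42) = 0.87608
  −0.15·log₂(0.03) = 0.75883
H(P,Q) = 1.7643 bits.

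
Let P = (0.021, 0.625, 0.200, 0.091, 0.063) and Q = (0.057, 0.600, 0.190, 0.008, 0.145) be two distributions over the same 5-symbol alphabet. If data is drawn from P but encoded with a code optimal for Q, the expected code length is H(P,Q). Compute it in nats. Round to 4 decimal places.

H(P,Q) = −Σ p·ln q.
  −0.021·ln(0.057) = 0.06016
  −0.625·ln(0.600) = 0.31927
  −0.200·ln(0.190) = 0.33215
  −0.091·ln(0.008) = 0.43938
  −0.063·ln(0.145) = 0.12165
H(P,Q) = 1.2726 nats.

1.2726 nats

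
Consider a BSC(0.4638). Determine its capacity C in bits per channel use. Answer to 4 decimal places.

0.0038 bits

Binary symmetric channel: C = 1 − h₂(ε) where h₂ is the binary entropy function.
h₂(0.4638) = −0.4638·log₂0.4638 − 0.5362·log₂0.5362 = 0.9962.
C = 1 − 0.9962 = 0.0038 bits per channel use.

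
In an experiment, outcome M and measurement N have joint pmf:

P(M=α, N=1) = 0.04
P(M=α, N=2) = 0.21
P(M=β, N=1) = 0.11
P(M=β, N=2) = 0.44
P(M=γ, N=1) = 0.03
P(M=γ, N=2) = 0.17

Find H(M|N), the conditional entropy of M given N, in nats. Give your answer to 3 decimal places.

0.996 nats

Marginals: p(M) = (0.2500, 0.5500, 0.2000), p(N) = (0.1800, 0.8200).
H(M|N) = Σ p(N) · H(M|N=·).
  N=1: p=0.1800, H(M|N=1) = 0.9338
  N=2: p=0.8200, H(M|N=2) = 1.0091
Weighted sum = 0.996 nats.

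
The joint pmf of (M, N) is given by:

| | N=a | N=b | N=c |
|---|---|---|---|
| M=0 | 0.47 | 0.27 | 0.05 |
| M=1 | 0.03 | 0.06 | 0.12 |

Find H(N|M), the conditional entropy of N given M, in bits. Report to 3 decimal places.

Marginals: p(M) = (0.7900, 0.2100), p(N) = (0.5000, 0.3300, 0.1700).
H(N|M) = Σ p(M) · H(N|M=·).
  M=0: p=0.7900, H(N|M=0) = 1.2271
  M=1: p=0.2100, H(N|M=1) = 1.3788
Weighted sum = 1.259 bits.

1.259 bits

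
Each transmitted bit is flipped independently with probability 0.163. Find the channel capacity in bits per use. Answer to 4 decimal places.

0.3586 bits

Binary symmetric channel: C = 1 − h₂(ε) where h₂ is the binary entropy function.
h₂(0.163) = −0.163·log₂0.163 − 0.837·log₂0.837 = 0.6414.
C = 1 − 0.6414 = 0.3586 bits per channel use.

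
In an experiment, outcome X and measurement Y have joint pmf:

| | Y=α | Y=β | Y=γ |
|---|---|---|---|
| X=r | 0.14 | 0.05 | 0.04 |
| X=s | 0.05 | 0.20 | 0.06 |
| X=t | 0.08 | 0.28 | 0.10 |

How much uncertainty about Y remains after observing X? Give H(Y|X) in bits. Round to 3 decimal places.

Chain rule: H(Y|X) = H(X,Y) − H(X).
Marginals: p(X) = (0.2300, 0.3100, 0.4600), p(Y) = (0.2700, 0.5300, 0.2000).
H(X,Y) = 2.8609 bits; H(X) = 1.5268 bits.
H(Y|X) = 2.8609 − 1.5268 = 1.334 bits.

1.334 bits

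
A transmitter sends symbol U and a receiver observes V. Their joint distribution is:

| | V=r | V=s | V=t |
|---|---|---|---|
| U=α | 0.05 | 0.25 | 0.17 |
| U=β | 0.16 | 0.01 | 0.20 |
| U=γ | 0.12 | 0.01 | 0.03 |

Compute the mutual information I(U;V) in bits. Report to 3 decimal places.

0.343 bits

Marginals: p(U) = (0.4700, 0.3700, 0.1600), p(V) = (0.3300, 0.2700, 0.4000).
I(U;V) = Σ p(x,y)·log₂[p(x,y)/(p(x)p(y))].
  (α,r): 0.05·log₂(0.3224) = -0.0817
  (α,s): 0.25·log₂(1.9701) = 0.2446
  (α,t): 0.17·log₂(0.9043) = -0.0247
  (β,r): 0.16·log₂(1.3104) = 0.0624
  (β,s): 0.01·log₂(0.1001) = -0.0332
  (β,t): 0.20·log₂(1.3514) = 0.0869
  (γ,r): 0.12·log₂(2.2727) = 0.1421
  (γ,s): 0.01·log₂(0.2315) = -0.0211
  (γ,t): 0.03·log₂(0.4688) = -0.0328
Sum = 0.343 bits.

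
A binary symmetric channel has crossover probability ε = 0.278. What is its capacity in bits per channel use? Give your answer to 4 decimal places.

0.1473 bits

Binary symmetric channel: C = 1 − h₂(ε) where h₂ is the binary entropy function.
h₂(0.278) = −0.278·log₂0.278 − 0.722·log₂0.722 = 0.8527.
C = 1 − 0.8527 = 0.1473 bits per channel use.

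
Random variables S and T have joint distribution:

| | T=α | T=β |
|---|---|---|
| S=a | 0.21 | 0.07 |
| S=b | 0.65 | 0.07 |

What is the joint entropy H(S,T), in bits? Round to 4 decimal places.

H(S,T) = −Σ p(x,y)·log₂ p(x,y) over all 4 cells.
  cell (a,α): −0.21·log₂0.21 = 0.47282
  cell (a,β): −0.07·log₂0.07 = 0.26856
  cell (b,α): −0.65·log₂0.65 = 0.40397
  cell (b,β): −0.07·log₂0.07 = 0.26856
Sum = 1.4139 bits.

1.4139 bits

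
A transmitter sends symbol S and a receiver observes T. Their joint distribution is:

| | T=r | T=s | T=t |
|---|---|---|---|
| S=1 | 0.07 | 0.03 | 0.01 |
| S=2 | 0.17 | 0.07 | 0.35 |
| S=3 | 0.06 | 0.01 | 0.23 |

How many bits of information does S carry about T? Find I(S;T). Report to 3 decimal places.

0.123 bits

Marginals: p(S) = (0.1100, 0.5900, 0.3000), p(T) = (0.3000, 0.1100, 0.5900).
I(S;T) = Σ p(x,y)·log₂[p(x,y)/(p(x)p(y))].
  (1,r): 0.07·log₂(2.1212) = 0.0759
  (1,s): 0.03·log₂(2.4793) = 0.0393
  (1,t): 0.01·log₂(0.1541) = -0.0270
  (2,r): 0.17·log₂(0.9605) = -0.0099
  (2,s): 0.07·log₂(1.0786) = 0.0076
  (2,t): 0.35·log₂(1.0055) = 0.0027
  (3,r): 0.06·log₂(0.6667) = -0.0351
  (3,s): 0.01·log₂(0.3030) = -0.0172
  (3,t): 0.23·log₂(1.2994) = 0.0869
Sum = 0.123 bits.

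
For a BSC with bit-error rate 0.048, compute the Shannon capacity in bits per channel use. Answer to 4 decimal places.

0.7222 bits

Binary symmetric channel: C = 1 − h₂(ε) where h₂ is the binary entropy function.
h₂(0.048) = −0.048·log₂0.048 − 0.952·log₂0.952 = 0.2778.
C = 1 − 0.2778 = 0.7222 bits per channel use.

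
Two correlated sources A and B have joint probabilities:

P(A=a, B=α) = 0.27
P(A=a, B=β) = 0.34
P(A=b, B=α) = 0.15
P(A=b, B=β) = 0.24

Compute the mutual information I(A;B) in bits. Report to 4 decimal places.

0.0024 bits

Marginals: p(A) = (0.6100, 0.3900), p(B) = (0.4200, 0.5800).
I(A;B) = Σ p(x,y)·log₂[p(x,y)/(p(x)p(y))].
  (a,α): 0.27·log₂(1.0539) = 0.02044
  (a,β): 0.34·log₂(0.9610) = -0.01952
  (b,α): 0.15·log₂(0.9158) = -0.01905
  (b,β): 0.24·log₂(1.0610) = 0.02050
Sum = 0.0024 bits.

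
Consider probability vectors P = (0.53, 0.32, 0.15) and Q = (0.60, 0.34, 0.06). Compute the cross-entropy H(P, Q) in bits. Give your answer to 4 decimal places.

1.4975 bits

H(P,Q) = −Σ p·log₂ q.
  −0.53·log₂(0.60) = 0.39059
  −0.32·log₂(0.34) = 0.49805
  −0.15·log₂(0.06) = 0.60883
H(P,Q) = 1.4975 bits.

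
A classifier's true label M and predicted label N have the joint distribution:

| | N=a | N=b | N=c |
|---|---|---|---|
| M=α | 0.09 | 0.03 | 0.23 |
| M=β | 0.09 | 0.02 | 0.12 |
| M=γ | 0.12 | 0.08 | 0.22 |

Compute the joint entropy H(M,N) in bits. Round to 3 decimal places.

H(M,N) = −Σ p(x,y)·log₂ p(x,y) over all 9 cells.
  cell (α,a): −0.09·log₂0.09 = 0.3127
  cell (α,b): −0.03·log₂0.03 = 0.1518
  cell (α,c): −0.23·log₂0.23 = 0.4877
  cell (β,a): −0.09·log₂0.09 = 0.3127
  cell (β,b): −0.02·log₂0.02 = 0.1129
  cell (β,c): −0.12·log₂0.12 = 0.3671
  cell (γ,a): −0.12·log₂0.12 = 0.3671
  cell (γ,b): −0.08·log₂0.08 = 0.2915
  cell (γ,c): −0.22·log₂0.22 = 0.4806
Sum = 2.884 bits.

2.884 bits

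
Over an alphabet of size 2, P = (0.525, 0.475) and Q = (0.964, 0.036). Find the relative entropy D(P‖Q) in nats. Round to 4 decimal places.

D(P‖Q) = Σ p·ln(p/q).
  0.525·ln(0.525/0.964) = -0.31904
  0.475·ln(0.475/0.036) = 1.22540
D(P‖Q) = 0.9064 nats.

0.9064 nats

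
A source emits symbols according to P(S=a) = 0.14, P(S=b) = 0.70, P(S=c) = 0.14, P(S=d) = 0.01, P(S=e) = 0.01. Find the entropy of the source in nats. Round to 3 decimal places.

0.892 nats

H(S) = −Σ p·ln p.
  −(0.14)·ln(0.14) = 0.2753
  −(0.70)·ln(0.70) = 0.2497
  −(0.14)·ln(0.14) = 0.2753
  −(0.01)·ln(0.01) = 0.0461
  −(0.01)·ln(0.01) = 0.0461
Sum: 0.2753 + 0.2497 + 0.2753 + 0.0461 + 0.0461 = 0.892 nats.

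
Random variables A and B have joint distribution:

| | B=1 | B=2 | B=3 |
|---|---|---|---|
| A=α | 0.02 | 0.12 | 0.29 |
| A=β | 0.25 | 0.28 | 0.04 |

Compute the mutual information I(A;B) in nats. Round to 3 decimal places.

0.246 nats

Marginals: p(A) = (0.4300, 0.5700), p(B) = (0.2700, 0.4000, 0.3300).
I(A;B) = H(A) + H(B) − H(A,B).
H(A) = 0.6833, H(B) = 1.0859, H(A,B) = 1.5234.
I(A;B) = 0.6833 + 1.0859 − 1.5234 = 0.246 nats.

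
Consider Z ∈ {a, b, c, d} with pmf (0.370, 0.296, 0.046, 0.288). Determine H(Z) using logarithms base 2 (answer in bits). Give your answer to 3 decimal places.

1.772 bits

H(Z) = −Σ p·log₂ p.
  −(0.370)·log₂(0.370) = 0.5307
  −(0.296)·log₂(0.296) = 0.5199
  −(0.046)·log₂(0.046) = 0.2043
  −(0.288)·log₂(0.288) = 0.5172
Sum: 0.5307 + 0.5199 + 0.2043 + 0.5172 = 1.772 bits.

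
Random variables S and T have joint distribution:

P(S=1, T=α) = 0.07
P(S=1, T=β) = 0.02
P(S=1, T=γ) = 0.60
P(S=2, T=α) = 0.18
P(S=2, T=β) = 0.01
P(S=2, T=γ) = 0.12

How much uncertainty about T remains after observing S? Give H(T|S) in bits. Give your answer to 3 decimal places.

Marginals: p(S) = (0.6900, 0.3100), p(T) = (0.2500, 0.0300, 0.7200).
H(T|S) = Σ p(S) · H(T|S=·).
  S=1: p=0.6900, H(T|S=1) = 0.6583
  S=2: p=0.3100, H(T|S=2) = 1.1452
Weighted sum = 0.809 bits.

0.809 bits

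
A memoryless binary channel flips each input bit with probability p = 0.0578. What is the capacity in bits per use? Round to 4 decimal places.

0.6814 bits

Binary symmetric channel: C = 1 − h₂(ε) where h₂ is the binary entropy function.
h₂(0.0578) = −0.0578·log₂0.0578 − 0.9422·log₂0.9422 = 0.3186.
C = 1 − 0.3186 = 0.6814 bits per channel use.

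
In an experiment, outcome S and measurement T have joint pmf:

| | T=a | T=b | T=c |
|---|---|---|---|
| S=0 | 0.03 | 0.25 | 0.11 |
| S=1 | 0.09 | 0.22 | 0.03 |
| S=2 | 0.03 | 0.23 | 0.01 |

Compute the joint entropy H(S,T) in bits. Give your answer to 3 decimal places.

H(S,T) = −Σ p(x,y)·log₂ p(x,y) over all 9 cells.
  cell (0,a): −0.03·log₂0.03 = 0.1518
  cell (0,b): −0.25·log₂0.25 = 0.5000
  cell (0,c): −0.11·log₂0.11 = 0.3503
  cell (1,a): −0.09·log₂0.09 = 0.3127
  cell (1,b): −0.22·log₂0.22 = 0.4806
  cell (1,c): −0.03·log₂0.03 = 0.1518
  cell (2,a): −0.03·log₂0.03 = 0.1518
  cell (2,b): −0.23·log₂0.23 = 0.4877
  cell (2,c): −0.01·log₂0.01 = 0.0664
Sum = 2.653 bits.

2.653 bits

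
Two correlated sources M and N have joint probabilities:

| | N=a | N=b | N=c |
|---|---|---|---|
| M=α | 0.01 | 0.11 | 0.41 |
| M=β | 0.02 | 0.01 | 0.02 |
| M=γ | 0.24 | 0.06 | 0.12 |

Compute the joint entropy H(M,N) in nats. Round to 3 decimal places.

1.623 nats

H(M,N) = −Σ p(x,y)·ln p(x,y) over all 9 cells.
  cell (α,a): −0.01·ln0.01 = 0.0461
  cell (α,b): −0.11·ln0.11 = 0.2428
  cell (α,c): −0.41·ln0.41 = 0.3656
  cell (β,a): −0.02·ln0.02 = 0.0782
  cell (β,b): −0.01·ln0.01 = 0.0461
  cell (β,c): −0.02·ln0.02 = 0.0782
  cell (γ,a): −0.24·ln0.24 = 0.3425
  cell (γ,b): −0.06·ln0.06 = 0.1688
  cell (γ,c): −0.12·ln0.12 = 0.2544
Sum = 1.623 nats.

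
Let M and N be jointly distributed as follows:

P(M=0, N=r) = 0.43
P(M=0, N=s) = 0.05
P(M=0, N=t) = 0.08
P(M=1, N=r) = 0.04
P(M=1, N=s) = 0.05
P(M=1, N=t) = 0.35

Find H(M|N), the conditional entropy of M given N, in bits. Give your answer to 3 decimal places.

0.595 bits

Chain rule: H(M|N) = H(M,N) − H(N).
Marginals: p(M) = (0.5600, 0.4400), p(N) = (0.4700, 0.1000, 0.4300).
H(M,N) = 1.9631 bits; H(N) = 1.3677 bits.
H(M|N) = 1.9631 − 1.3677 = 0.595 bits.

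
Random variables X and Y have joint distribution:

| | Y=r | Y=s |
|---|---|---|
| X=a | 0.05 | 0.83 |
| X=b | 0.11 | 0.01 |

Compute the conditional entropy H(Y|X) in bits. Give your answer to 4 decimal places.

0.3266 bits

Marginals: p(X) = (0.8800, 0.1200), p(Y) = (0.1600, 0.8400).
H(Y|X) = Σ p(X) · H(Y|X=·).
  X=a: p=0.8800, H(Y|X=a) = 0.3147
  X=b: p=0.1200, H(Y|X=b) = 0.4138
Weighted sum = 0.3266 bits.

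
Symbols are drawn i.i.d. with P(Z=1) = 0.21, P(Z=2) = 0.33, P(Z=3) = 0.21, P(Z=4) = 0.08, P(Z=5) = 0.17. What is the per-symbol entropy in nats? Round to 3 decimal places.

H(Z) = −Σ p·ln p.
  −(0.21)·ln(0.21) = 0.3277
  −(0.33)·ln(0.33) = 0.3659
  −(0.21)·ln(0.21) = 0.3277
  −(0.08)·ln(0.08) = 0.2021
  −(0.17)·ln(0.17) = 0.3012
Sum: 0.3277 + 0.3659 + 0.3277 + 0.2021 + 0.3012 = 1.525 nats.

1.525 nats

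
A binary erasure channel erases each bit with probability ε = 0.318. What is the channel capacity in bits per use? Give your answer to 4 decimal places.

0.6820 bits

Binary erasure channel: capacity C = 1 − ε.
C = 1 − 0.318 = 0.6820 bits per channel use.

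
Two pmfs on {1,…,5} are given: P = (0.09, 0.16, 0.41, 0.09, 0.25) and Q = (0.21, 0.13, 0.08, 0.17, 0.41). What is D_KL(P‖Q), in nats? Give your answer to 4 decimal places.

D(P‖Q) = Σ p·ln(p/q).
  0.09·ln(0.09/0.21) = -0.07626
  0.16·ln(0.16/0.13) = 0.03322
  0.41·ln(0.41/0.08) = 0.66999
  0.09·ln(0.09/0.17) = -0.05724
  0.25·ln(0.25/0.41) = -0.12367
D(P‖Q) = 0.4460 nats.

0.4460 nats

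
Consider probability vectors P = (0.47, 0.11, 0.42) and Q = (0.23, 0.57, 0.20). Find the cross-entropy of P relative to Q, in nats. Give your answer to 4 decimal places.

1.4285 nats

H(P,Q) = −Σ p·ln q.
  −0.47·ln(0.23) = 0.69075
  −0.11·ln(0.57) = 0.06183
  −0.42·ln(0.20) = 0.67596
H(P,Q) = 1.4285 nats.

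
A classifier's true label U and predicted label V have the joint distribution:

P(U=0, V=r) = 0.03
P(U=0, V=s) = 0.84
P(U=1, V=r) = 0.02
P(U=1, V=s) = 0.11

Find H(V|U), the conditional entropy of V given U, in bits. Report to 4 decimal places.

0.2688 bits

Chain rule: H(V|U) = H(U,V) − H(U).
Marginals: p(U) = (0.8700, 0.1300), p(V) = (0.0500, 0.9500).
H(U,V) = 0.8262 bits; H(U) = 0.5574 bits.
H(V|U) = 0.8262 − 0.5574 = 0.2688 bits.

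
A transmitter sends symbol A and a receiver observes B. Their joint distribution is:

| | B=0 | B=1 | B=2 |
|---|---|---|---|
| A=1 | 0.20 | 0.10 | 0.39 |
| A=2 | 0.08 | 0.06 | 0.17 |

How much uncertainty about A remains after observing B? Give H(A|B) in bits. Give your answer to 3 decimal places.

0.890 bits

Chain rule: H(A|B) = H(A,B) − H(B).
Marginals: p(A) = (0.6900, 0.3100), p(B) = (0.2800, 0.1600, 0.5600).
H(A,B) = 2.2960 bits; H(B) = 1.4057 bits.
H(A|B) = 2.2960 − 1.4057 = 0.890 bits.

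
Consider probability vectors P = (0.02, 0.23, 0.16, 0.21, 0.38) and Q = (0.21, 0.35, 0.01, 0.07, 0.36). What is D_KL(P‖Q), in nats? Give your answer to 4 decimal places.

D(P‖Q) = Σ p·ln(p/q).
  0.02·ln(0.02/0.21) = -0.04703
  0.23·ln(0.23/0.35) = -0.09657
  0.16·ln(0.16/0.01) = 0.44361
  0.21·ln(0.21/0.07) = 0.23071
  0.38·ln(0.38/0.36) = 0.02055
D(P‖Q) = 0.5513 nats.

0.5513 nats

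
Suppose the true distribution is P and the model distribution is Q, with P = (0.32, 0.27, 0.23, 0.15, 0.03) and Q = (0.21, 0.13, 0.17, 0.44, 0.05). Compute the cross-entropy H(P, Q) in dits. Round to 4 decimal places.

H(P,Q) = −Σ p·log₁₀ q.
  −0.32·log₁₀(0.21) = 0.21689
  −0.27·log₁₀(0.13) = 0.23924
  −0.23·log₁₀(0.17) = 0.17700
  −0.15·log₁₀(0.44) = 0.05348
  −0.03·log₁₀(0.05) = 0.03903
H(P,Q) = 0.7256 dits.

0.7256 dits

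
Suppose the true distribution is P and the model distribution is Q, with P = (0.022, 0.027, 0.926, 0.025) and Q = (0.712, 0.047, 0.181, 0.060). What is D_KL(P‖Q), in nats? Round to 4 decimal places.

1.3982 nats

D(P‖Q) = Σ p·ln(p/q).
  0.022·ln(0.022/0.712) = -0.07649
  0.027·ln(0.027/0.047) = -0.01497
  0.926·ln(0.926/0.181) = 1.51158
  0.025·ln(0.025/0.060) = -0.02189
D(P‖Q) = 1.3982 nats.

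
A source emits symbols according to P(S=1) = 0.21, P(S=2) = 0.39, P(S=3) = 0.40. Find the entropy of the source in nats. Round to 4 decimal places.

1.0615 nats

H(S) = −Σ p·ln p.
  −(0.21)·ln(0.21) = 0.32774
  −(0.39)·ln(0.39) = 0.36723
  −(0.40)·ln(0.40) = 0.36652
Sum: 0.32774 + 0.36723 + 0.36652 = 1.0615 nats.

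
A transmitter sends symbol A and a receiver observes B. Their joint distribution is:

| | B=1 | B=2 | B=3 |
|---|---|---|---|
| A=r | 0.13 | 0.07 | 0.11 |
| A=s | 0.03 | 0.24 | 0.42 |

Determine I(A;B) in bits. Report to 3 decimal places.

0.152 bits

Marginals: p(A) = (0.3100, 0.6900), p(B) = (0.1600, 0.3100, 0.5300).
I(A;B) = H(A) + H(B) − H(A,B).
H(A) = 0.8932, H(B) = 1.4323, H(A,B) = 2.1730.
I(A;B) = 0.8932 + 1.4323 − 2.1730 = 0.152 bits.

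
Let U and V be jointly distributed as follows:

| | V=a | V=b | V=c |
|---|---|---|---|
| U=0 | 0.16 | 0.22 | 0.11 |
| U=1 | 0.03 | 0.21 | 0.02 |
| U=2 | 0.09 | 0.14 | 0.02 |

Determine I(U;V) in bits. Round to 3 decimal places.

Marginals: p(U) = (0.4900, 0.2600, 0.2500), p(V) = (0.2800, 0.5700, 0.1500).
I(U;V) = Σ p(x,y)·log₂[p(x,y)/(p(x)p(y))].
  (0,a): 0.16·log₂(1.1662) = 0.0355
  (0,b): 0.22·log₂(0.7877) = -0.0757
  (0,c): 0.11·log₂(1.4966) = 0.0640
  (1,a): 0.03·log₂(0.4121) = -0.0384
  (1,b): 0.21·log₂(1.4170) = 0.1056
  (1,c): 0.02·log₂(0.5128) = -0.0193
  (2,a): 0.09·log₂(1.2857) = 0.0326
  (2,b): 0.14·log₂(0.9825) = -0.0036
  (2,c): 0.02·log₂(0.5333) = -0.0181
Sum = 0.083 bits.

0.083 bits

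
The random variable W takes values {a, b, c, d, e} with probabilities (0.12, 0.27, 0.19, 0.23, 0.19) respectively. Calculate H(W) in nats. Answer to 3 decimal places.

H(W) = −Σ p·ln p.
  −(0.12)·ln(0.12) = 0.2544
  −(0.27)·ln(0.27) = 0.3535
  −(0.19)·ln(0.19) = 0.3155
  −(0.23)·ln(0.23) = 0.3380
  −(0.19)·ln(0.19) = 0.3155
Sum: 0.2544 + 0.3535 + 0.3155 + 0.3380 + 0.3155 = 1.577 nats.

1.577 nats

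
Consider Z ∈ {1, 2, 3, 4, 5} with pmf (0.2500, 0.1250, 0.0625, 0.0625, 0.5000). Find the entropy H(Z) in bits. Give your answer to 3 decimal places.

H(Z) = −Σ p·log₂ p.
  −(0.2500)·log₂(0.2500) = 0.5000
  −(0.1250)·log₂(0.1250) = 0.3750
  −(0.0625)·log₂(0.0625) = 0.2500
  −(0.0625)·log₂(0.0625) = 0.2500
  −(0.5000)·log₂(0.5000) = 0.5000
Sum: 0.5000 + 0.3750 + 0.2500 + 0.2500 + 0.5000 = 1.875 bits.

1.875 bits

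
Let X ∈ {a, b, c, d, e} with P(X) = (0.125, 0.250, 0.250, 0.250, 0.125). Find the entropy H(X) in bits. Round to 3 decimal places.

H(X) = −Σ p·log₂ p.
  −(0.125)·log₂(0.125) = 0.3750
  −(0.250)·log₂(0.250) = 0.5000
  −(0.250)·log₂(0.250) = 0.5000
  −(0.250)·log₂(0.250) = 0.5000
  −(0.125)·log₂(0.125) = 0.3750
Sum: 0.3750 + 0.5000 + 0.5000 + 0.5000 + 0.3750 = 2.250 bits.

2.250 bits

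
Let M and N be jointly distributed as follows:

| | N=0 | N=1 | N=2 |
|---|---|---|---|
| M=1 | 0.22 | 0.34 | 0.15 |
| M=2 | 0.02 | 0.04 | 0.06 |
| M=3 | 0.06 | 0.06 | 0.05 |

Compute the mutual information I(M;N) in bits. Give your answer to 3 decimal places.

0.034 bits

Marginals: p(M) = (0.7100, 0.1200, 0.1700), p(N) = (0.3000, 0.4400, 0.2600).
I(M;N) = Σ p(x,y)·log₂[p(x,y)/(p(x)p(y))].
  (1,0): 0.22·log₂(1.0329) = 0.0103
  (1,1): 0.34·log₂(1.0883) = 0.0415
  (1,2): 0.15·log₂(0.8126) = -0.0449
  (2,0): 0.02·log₂(0.5556) = -0.0170
  (2,1): 0.04·log₂(0.7576) = -0.0160
  (2,2): 0.06·log₂(1.9231) = 0.0566
  (3,0): 0.06·log₂(1.1765) = 0.0141
  (3,1): 0.06·log₂(0.8021) = -0.0191
  (3,2): 0.05·log₂(1.1312) = 0.0089
Sum = 0.034 bits.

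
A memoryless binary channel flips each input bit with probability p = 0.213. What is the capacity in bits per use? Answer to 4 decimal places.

Binary symmetric channel: C = 1 − h₂(ε) where h₂ is the binary entropy function.
h₂(0.213) = −0.213·log₂0.213 − 0.787·log₂0.787 = 0.7472.
C = 1 − 0.7472 = 0.2528 bits per channel use.

0.2528 bits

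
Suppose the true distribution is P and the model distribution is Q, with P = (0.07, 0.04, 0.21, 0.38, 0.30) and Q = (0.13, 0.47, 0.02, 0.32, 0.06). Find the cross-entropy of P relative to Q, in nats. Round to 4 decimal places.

2.2715 nats

H(P,Q) = −Σ p·ln q.
  −0.07·ln(0.13) = 0.14282
  −0.04·ln(0.47) = 0.03020
  −0.21·ln(0.02) = 0.82152
  −0.38·ln(0.32) = 0.43299
  −0.30·ln(0.06) = 0.84402
H(P,Q) = 2.2715 nats.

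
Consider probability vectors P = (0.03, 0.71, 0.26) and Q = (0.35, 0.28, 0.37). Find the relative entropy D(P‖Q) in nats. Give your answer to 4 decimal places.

D(P‖Q) = Σ p·ln(p/q).
  0.03·ln(0.03/0.35) = -0.07370
  0.71·ln(0.71/0.28) = 0.66064
  0.26·ln(0.26/0.37) = -0.09173
D(P‖Q) = 0.4952 nats.

0.4952 nats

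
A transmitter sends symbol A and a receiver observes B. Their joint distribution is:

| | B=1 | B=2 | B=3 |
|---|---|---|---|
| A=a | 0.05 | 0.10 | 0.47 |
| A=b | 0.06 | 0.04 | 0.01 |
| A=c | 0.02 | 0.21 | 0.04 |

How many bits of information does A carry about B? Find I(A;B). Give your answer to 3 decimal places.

0.364 bits

Marginals: p(A) = (0.6200, 0.1100, 0.2700), p(B) = (0.1300, 0.3500, 0.5200).
I(A;B) = Σ p(x,y)·log₂[p(x,y)/(p(x)p(y))].
  (a,1): 0.05·log₂(0.6203) = -0.0344
  (a,2): 0.10·log₂(0.4608) = -0.1118
  (a,3): 0.47·log₂(1.4578) = 0.2556
  (b,1): 0.06·log₂(4.1958) = 0.1241
  (b,2): 0.04·log₂(1.0390) = 0.0022
  (b,3): 0.01·log₂(0.1748) = -0.0252
  (c,1): 0.02·log₂(0.5698) = -0.0162
  (c,2): 0.21·log₂(2.2222) = 0.2419
  (c,3): 0.04·log₂(0.2849) = -0.0725
Sum = 0.364 bits.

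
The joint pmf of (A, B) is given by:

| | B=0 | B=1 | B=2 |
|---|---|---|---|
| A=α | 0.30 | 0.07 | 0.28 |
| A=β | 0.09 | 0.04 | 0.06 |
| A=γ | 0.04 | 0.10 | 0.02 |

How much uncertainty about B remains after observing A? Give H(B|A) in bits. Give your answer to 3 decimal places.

1.394 bits

Chain rule: H(B|A) = H(A,B) − H(A).
Marginals: p(A) = (0.6500, 0.1900, 0.1600), p(B) = (0.4300, 0.2100, 0.3600).
H(A,B) = 2.6766 bits; H(A) = 1.2822 bits.
H(B|A) = 2.6766 − 1.2822 = 1.394 bits.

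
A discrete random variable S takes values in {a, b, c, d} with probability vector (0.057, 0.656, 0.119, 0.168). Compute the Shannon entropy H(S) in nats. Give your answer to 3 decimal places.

0.993 nats

H(S) = −Σ p·ln p.
  −(0.057)·ln(0.057) = 0.1633
  −(0.656)·ln(0.656) = 0.2766
  −(0.119)·ln(0.119) = 0.2533
  −(0.168)·ln(0.168) = 0.2997
Sum: 0.1633 + 0.2766 + 0.2533 + 0.2997 = 0.993 nats.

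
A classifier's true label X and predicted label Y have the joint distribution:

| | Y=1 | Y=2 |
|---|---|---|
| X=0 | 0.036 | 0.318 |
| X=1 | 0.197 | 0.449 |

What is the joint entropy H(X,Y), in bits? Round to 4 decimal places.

H(X,Y) = −Σ p(x,y)·log₂ p(x,y) over all 4 cells.
  cell (0,1): −0.036·log₂0.036 = 0.17265
  cell (0,2): −0.318·log₂0.318 = 0.52562
  cell (1,1): −0.197·log₂0.197 = 0.46172
  cell (1,2): −0.449·log₂0.449 = 0.51869
Sum = 1.6787 bits.

1.6787 bits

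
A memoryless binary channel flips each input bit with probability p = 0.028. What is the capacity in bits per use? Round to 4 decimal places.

0.8157 bits

Binary symmetric channel: C = 1 − h₂(ε) where h₂ is the binary entropy function.
h₂(0.028) = −0.028·log₂0.028 − 0.972·log₂0.972 = 0.1843.
C = 1 − 0.1843 = 0.8157 bits per channel use.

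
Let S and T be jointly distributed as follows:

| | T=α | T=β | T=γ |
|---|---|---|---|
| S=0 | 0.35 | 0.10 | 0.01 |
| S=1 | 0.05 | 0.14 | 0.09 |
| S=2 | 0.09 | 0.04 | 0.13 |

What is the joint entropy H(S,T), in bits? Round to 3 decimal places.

2.736 bits

H(S,T) = −Σ p(x,y)·log₂ p(x,y) over all 9 cells.
  cell (0,α): −0.35·log₂0.35 = 0.5301
  cell (0,β): −0.10·log₂0.10 = 0.3322
  cell (0,γ): −0.01·log₂0.01 = 0.0664
  cell (1,α): −0.05·log₂0.05 = 0.2161
  cell (1,β): −0.14·log₂0.14 = 0.3971
  cell (1,γ): −0.09·log₂0.09 = 0.3127
  cell (2,α): −0.09·log₂0.09 = 0.3127
  cell (2,β): −0.04·log₂0.04 = 0.1858
  cell (2,γ): −0.13·log₂0.13 = 0.3826
Sum = 2.736 bits.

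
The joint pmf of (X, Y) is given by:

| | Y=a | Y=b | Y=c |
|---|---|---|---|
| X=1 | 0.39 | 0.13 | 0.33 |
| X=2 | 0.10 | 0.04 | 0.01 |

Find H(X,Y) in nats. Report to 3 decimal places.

1.403 nats

H(X,Y) = −Σ p(x,y)·ln p(x,y) over all 6 cells.
  cell (1,a): −0.39·ln0.39 = 0.3672
  cell (1,b): −0.13·ln0.13 = 0.2652
  cell (1,c): −0.33·ln0.33 = 0.3659
  cell (2,a): −0.10·ln0.10 = 0.2303
  cell (2,b): −0.04·ln0.04 = 0.1288
  cell (2,c): −0.01·ln0.01 = 0.0461
Sum = 1.403 nats.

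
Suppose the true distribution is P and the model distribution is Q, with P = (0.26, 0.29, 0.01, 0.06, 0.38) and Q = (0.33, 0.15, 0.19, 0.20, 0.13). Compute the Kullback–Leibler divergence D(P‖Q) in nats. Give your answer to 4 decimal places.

D(P‖Q) = Σ p·ln(p/q).
  0.26·ln(0.26/0.33) = -0.06199
  0.29·ln(0.29/0.15) = 0.19118
  0.01·ln(0.01/0.19) = -0.02944
  0.06·ln(0.06/0.20) = -0.07224
  0.38·ln(0.38/0.13) = 0.40760
D(P‖Q) = 0.4351 nats.

0.4351 nats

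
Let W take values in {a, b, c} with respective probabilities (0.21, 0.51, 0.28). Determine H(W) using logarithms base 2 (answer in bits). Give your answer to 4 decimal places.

1.4825 bits

H(W) = −Σ p·log₂ p.
  −(0.21)·log₂(0.21) = 0.47282
  −(0.51)·log₂(0.51) = 0.49543
  −(0.28)·log₂(0.28) = 0.51422
Sum: 0.47282 + 0.49543 + 0.51422 = 1.4825 bits.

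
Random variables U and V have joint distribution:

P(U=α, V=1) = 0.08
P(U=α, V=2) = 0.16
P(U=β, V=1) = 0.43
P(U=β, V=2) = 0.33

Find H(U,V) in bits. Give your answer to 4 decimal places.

H(U,V) = −Σ p(x,y)·log₂ p(x,y) over all 4 cells.
  cell (α,1): −0.08·log₂0.08 = 0.29151
  cell (α,2): −0.16·log₂0.16 = 0.42302
  cell (β,1): −0.43·log₂0.43 = 0.52356
  cell (β,2): −0.33·log₂0.33 = 0.52782
Sum = 1.7659 bits.

1.7659 bits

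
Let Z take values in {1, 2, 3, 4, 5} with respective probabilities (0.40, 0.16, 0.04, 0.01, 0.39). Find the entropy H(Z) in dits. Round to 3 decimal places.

0.522 dits

H(Z) = −Σ p·log₁₀ p.
  −(0.40)·log₁₀(0.40) = 0.1592
  −(0.16)·log₁₀(0.16) = 0.1273
  −(0.04)·log₁₀(0.04) = 0.0559
  −(0.01)·log₁₀(0.01) = 0.0200
  −(0.39)·log₁₀(0.39) = 0.1595
Sum: 0.1592 + 0.1273 + 0.0559 + 0.0200 + 0.1595 = 0.522 dits.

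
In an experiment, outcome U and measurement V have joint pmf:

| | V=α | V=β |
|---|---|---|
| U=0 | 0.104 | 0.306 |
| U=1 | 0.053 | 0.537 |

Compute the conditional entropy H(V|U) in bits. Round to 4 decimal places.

Marginals: p(U) = (0.4100, 0.5900), p(V) = (0.1570, 0.8430).
H(V|U) = Σ p(U) · H(V|U=·).
  U=0: p=0.4100, H(V|U=0) = 0.8170
  U=1: p=0.5900, H(V|U=1) = 0.4359
Weighted sum = 0.5922 bits.

0.5922 bits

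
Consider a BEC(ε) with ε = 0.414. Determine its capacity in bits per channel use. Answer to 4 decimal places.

Binary erasure channel: capacity C = 1 − ε.
C = 1 − 0.414 = 0.5860 bits per channel use.

0.5860 bits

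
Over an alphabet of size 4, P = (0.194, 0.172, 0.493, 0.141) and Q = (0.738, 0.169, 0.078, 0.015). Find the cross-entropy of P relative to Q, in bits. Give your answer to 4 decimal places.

H(P,Q) = −Σ p·log₂ q.
  −0.194·log₂(0.738) = 0.08503
  −0.172·log₂(0.169) = 0.44116
  −0.493·log₂(0.078) = 1.81443
  −0.141·log₂(0.015) = 0.85430
H(P,Q) = 3.1949 bits.

3.1949 bits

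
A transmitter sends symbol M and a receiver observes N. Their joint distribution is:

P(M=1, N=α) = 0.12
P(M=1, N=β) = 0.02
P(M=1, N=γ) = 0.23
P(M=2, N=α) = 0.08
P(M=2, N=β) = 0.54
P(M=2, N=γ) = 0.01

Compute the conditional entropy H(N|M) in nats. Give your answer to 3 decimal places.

Chain rule: H(N|M) = H(M,N) − H(M).
Marginals: p(M) = (0.3700, 0.6300), p(N) = (0.2000, 0.5600, 0.2400).
H(M,N) = 1.2515 nats; H(M) = 0.6590 nats.
H(N|M) = 1.2515 − 0.6590 = 0.593 nats.

0.593 nats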